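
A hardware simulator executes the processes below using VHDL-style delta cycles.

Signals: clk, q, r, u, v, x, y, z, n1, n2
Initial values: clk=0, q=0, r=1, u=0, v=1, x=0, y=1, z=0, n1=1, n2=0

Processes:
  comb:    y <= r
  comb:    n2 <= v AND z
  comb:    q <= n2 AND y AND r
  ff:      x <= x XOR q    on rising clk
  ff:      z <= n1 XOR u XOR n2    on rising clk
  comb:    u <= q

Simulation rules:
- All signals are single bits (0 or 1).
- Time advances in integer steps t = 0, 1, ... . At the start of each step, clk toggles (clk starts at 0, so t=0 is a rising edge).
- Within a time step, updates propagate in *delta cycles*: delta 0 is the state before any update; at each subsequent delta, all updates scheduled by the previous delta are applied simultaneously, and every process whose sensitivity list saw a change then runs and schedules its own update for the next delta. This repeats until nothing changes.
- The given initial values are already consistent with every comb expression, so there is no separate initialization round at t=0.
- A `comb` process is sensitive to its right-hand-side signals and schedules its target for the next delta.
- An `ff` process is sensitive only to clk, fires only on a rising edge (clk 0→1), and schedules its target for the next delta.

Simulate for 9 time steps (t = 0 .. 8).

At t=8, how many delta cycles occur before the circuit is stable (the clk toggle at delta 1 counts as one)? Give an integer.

2

t=0 Δ0: n2=0 n1=1 u=0 y=1 x=0 v=1 r=1 q=0 z=0 clk=0
  Δ1: clk:0→1
  Δ2: z:0→1
  Δ3: n2:0→1
  Δ4: q:0→1
  Δ5: u:0→1
  (5Δ to stable)
t=1 Δ0: n2=1 n1=1 u=1 y=1 x=0 v=1 r=1 q=1 z=1 clk=1
  Δ1: clk:1→0
  (1Δ to stable)
t=2 Δ0: n2=1 n1=1 u=1 y=1 x=0 v=1 r=1 q=1 z=1 clk=0
  Δ1: clk:0→1
  Δ2: x:0→1
  (2Δ to stable)
t=3 Δ0: n2=1 n1=1 u=1 y=1 x=1 v=1 r=1 q=1 z=1 clk=1
  Δ1: clk:1→0
  (1Δ to stable)
t=4 Δ0: n2=1 n1=1 u=1 y=1 x=1 v=1 r=1 q=1 z=1 clk=0
  Δ1: clk:0→1
  Δ2: x:1→0
  (2Δ to stable)
t=5 Δ0: n2=1 n1=1 u=1 y=1 x=0 v=1 r=1 q=1 z=1 clk=1
  Δ1: clk:1→0
  (1Δ to stable)
t=6 Δ0: n2=1 n1=1 u=1 y=1 x=0 v=1 r=1 q=1 z=1 clk=0
  Δ1: clk:0→1
  Δ2: x:0→1
  (2Δ to stable)
t=7 Δ0: n2=1 n1=1 u=1 y=1 x=1 v=1 r=1 q=1 z=1 clk=1
  Δ1: clk:1→0
  (1Δ to stable)
t=8 Δ0: n2=1 n1=1 u=1 y=1 x=1 v=1 r=1 q=1 z=1 clk=0
  Δ1: clk:0→1
  Δ2: x:1→0
  (2Δ to stable)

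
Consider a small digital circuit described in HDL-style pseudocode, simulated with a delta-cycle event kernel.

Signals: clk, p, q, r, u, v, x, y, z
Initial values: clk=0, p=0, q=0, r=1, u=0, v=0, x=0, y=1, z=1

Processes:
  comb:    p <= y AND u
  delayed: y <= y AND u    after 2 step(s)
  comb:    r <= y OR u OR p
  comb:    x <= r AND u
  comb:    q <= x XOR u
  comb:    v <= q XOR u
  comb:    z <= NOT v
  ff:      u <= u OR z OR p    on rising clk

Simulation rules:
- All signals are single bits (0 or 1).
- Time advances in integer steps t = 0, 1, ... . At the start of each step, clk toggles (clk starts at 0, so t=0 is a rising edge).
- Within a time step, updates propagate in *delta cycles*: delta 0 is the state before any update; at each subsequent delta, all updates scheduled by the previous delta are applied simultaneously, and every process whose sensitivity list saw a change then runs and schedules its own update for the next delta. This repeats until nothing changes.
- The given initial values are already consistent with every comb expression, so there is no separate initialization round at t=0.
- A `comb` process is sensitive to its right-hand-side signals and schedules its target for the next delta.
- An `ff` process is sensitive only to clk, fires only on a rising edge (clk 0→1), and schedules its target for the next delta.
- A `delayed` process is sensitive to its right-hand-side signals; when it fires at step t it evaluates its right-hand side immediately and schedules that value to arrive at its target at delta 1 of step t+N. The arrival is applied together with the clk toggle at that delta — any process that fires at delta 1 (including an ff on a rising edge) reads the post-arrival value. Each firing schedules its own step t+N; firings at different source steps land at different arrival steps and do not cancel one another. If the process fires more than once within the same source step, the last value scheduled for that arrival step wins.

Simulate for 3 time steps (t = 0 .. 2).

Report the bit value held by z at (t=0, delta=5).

t0.Δ0 y=1 r=1 clk=0 q=0 z=1 v=0 u=0 x=0 p=0
t0.Δ1 y=1 r=1 clk=1 q=0 z=1 v=0 u=0 x=0 p=0
t0.Δ2 y=1 r=1 clk=1 q=0 z=1 v=0 u=1 x=0 p=0
t0.Δ3 y=1 r=1 clk=1 q=1 z=1 v=1 u=1 x=1 p=1
t0.Δ4 y=1 r=1 clk=1 q=0 z=0 v=0 u=1 x=1 p=1
t0.Δ5 y=1 r=1 clk=1 q=0 z=1 v=1 u=1 x=1 p=1
t0.Δ6 y=1 r=1 clk=1 q=0 z=0 v=1 u=1 x=1 p=1
t1.Δ0 y=1 r=1 clk=1 q=0 z=0 v=1 u=1 x=1 p=1
t1.Δ1 y=1 r=1 clk=0 q=0 z=0 v=1 u=1 x=1 p=1
t2.Δ0 y=1 r=1 clk=0 q=0 z=0 v=1 u=1 x=1 p=1
t2.Δ1 y=1 r=1 clk=1 q=0 z=0 v=1 u=1 x=1 p=1

1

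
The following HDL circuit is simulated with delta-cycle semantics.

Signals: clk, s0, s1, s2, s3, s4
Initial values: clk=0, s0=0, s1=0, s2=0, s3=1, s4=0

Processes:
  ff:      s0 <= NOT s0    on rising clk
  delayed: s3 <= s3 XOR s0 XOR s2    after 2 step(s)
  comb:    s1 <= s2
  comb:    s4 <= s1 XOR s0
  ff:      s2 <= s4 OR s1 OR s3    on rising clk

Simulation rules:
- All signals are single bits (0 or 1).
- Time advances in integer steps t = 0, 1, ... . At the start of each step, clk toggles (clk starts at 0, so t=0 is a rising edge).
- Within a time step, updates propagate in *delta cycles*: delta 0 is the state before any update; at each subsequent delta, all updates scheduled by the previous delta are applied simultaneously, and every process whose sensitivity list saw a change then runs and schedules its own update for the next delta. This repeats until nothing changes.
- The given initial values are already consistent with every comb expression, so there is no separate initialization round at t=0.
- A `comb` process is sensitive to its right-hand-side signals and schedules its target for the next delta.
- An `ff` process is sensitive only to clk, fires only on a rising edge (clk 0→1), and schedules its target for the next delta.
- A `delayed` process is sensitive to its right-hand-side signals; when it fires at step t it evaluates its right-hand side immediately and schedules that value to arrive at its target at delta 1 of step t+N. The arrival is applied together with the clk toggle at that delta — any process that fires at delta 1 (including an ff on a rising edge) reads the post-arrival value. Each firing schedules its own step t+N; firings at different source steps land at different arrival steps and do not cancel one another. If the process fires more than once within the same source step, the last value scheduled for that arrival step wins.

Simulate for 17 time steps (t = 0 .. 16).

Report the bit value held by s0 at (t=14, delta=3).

0

t=0 Δ0: s2=0 clk=0 s3=1 s0=0 s1=0 s4=0
  Δ1: clk:0→1
  Δ2: s2:0→1, s0:0→1
  Δ3: s1:0→1, s4:0→1
  Δ4: s4:1→0
  (4Δ to stable)
t=1 Δ0: s2=1 clk=1 s3=1 s0=1 s1=1 s4=0
  Δ1: clk:1→0
  (1Δ to stable)
t=2 Δ0: s2=1 clk=0 s3=1 s0=1 s1=1 s4=0
  Δ1: clk:0→1
  Δ2: s0:1→0
  Δ3: s4:0→1
  (3Δ to stable)
t=3 Δ0: s2=1 clk=1 s3=1 s0=0 s1=1 s4=1
  Δ1: clk:1→0
  (1Δ to stable)
t=4 Δ0: s2=1 clk=0 s3=1 s0=0 s1=1 s4=1
  Δ1: clk:0→1, s3:1→0
  Δ2: s0:0→1
  Δ3: s4:1→0
  (3Δ to stable)
t=5 Δ0: s2=1 clk=1 s3=0 s0=1 s1=1 s4=0
  Δ1: clk:1→0
  (1Δ to stable)
t=6 Δ0: s2=1 clk=0 s3=0 s0=1 s1=1 s4=0
  Δ1: clk:0→1
  Δ2: s0:1→0
  Δ3: s4:0→1
  (3Δ to stable)
t=7 Δ0: s2=1 clk=1 s3=0 s0=0 s1=1 s4=1
  Δ1: clk:1→0
  (1Δ to stable)
t=8 Δ0: s2=1 clk=0 s3=0 s0=0 s1=1 s4=1
  Δ1: clk:0→1, s3:0→1
  Δ2: s0:0→1
  Δ3: s4:1→0
  (3Δ to stable)
t=9 Δ0: s2=1 clk=1 s3=1 s0=1 s1=1 s4=0
  Δ1: clk:1→0
  (1Δ to stable)
t=10 Δ0: s2=1 clk=0 s3=1 s0=1 s1=1 s4=0
  Δ1: clk:0→1
  Δ2: s0:1→0
  Δ3: s4:0→1
  (3Δ to stable)
t=11 Δ0: s2=1 clk=1 s3=1 s0=0 s1=1 s4=1
  Δ1: clk:1→0
  (1Δ to stable)
t=12 Δ0: s2=1 clk=0 s3=1 s0=0 s1=1 s4=1
  Δ1: clk:0→1, s3:1→0
  Δ2: s0:0→1
  Δ3: s4:1→0
  (3Δ to stable)
t=13 Δ0: s2=1 clk=1 s3=0 s0=1 s1=1 s4=0
  Δ1: clk:1→0
  (1Δ to stable)
t=14 Δ0: s2=1 clk=0 s3=0 s0=1 s1=1 s4=0
  Δ1: clk:0→1
  Δ2: s0:1→0
  Δ3: s4:0→1
  (3Δ to stable)
t=15 Δ0: s2=1 clk=1 s3=0 s0=0 s1=1 s4=1
  Δ1: clk:1→0
  (1Δ to stable)
t=16 Δ0: s2=1 clk=0 s3=0 s0=0 s1=1 s4=1
  Δ1: clk:0→1, s3:0→1
  Δ2: s0:0→1
  Δ3: s4:1→0
  (3Δ to stable)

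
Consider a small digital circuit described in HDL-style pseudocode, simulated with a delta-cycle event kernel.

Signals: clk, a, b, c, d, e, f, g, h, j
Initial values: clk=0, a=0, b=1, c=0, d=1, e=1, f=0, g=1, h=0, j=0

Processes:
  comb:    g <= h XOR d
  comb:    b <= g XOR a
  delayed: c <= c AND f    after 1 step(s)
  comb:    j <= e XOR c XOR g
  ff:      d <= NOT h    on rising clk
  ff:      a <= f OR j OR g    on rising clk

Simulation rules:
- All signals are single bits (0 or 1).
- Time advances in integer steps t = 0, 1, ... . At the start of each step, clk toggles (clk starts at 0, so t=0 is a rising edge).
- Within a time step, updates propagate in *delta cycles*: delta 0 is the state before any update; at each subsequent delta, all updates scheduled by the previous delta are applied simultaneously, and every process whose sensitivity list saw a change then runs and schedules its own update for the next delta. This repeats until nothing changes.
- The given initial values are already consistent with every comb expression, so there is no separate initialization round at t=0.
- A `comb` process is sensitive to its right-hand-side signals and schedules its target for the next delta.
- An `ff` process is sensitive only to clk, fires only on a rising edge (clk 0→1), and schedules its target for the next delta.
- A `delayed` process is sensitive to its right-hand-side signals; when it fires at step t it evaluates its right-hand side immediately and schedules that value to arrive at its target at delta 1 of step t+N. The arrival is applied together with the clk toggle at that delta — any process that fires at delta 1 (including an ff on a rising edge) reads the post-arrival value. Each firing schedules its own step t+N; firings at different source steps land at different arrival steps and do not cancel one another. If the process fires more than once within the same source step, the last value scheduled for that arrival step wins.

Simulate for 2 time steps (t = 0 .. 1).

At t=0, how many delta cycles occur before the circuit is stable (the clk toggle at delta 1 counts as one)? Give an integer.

3

t0.Δ0 e=1 f=0 clk=0 a=0 b=1 j=0 c=0 g=1 h=0 d=1
t0.Δ1 e=1 f=0 clk=1 a=0 b=1 j=0 c=0 g=1 h=0 d=1
t0.Δ2 e=1 f=0 clk=1 a=1 b=1 j=0 c=0 g=1 h=0 d=1
t0.Δ3 e=1 f=0 clk=1 a=1 b=0 j=0 c=0 g=1 h=0 d=1
t1.Δ0 e=1 f=0 clk=1 a=1 b=0 j=0 c=0 g=1 h=0 d=1
t1.Δ1 e=1 f=0 clk=0 a=1 b=0 j=0 c=0 g=1 h=0 d=1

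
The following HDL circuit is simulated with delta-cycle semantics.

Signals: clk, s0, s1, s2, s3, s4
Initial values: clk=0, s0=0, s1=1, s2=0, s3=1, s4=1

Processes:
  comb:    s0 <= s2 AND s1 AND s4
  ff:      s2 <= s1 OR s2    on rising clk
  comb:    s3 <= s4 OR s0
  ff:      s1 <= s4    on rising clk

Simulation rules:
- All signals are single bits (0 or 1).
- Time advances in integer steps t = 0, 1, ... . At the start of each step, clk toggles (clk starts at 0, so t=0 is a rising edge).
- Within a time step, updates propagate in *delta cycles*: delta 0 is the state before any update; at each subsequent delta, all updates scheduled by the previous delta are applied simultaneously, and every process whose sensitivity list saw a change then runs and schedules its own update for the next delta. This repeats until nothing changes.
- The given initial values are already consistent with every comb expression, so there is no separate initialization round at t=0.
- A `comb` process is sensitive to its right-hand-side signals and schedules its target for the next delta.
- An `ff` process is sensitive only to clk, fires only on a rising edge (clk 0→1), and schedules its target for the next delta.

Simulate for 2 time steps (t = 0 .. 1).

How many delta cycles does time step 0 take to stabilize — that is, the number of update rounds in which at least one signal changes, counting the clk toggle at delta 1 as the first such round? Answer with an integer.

3

[bits: s3,s1,s2,clk,s0,s4]
t=0: Δ0=110001 Δ1=110101 Δ2=111101 Δ3=111111 | 3Δ
t=1: Δ0=111111 Δ1=111011 | 1Δ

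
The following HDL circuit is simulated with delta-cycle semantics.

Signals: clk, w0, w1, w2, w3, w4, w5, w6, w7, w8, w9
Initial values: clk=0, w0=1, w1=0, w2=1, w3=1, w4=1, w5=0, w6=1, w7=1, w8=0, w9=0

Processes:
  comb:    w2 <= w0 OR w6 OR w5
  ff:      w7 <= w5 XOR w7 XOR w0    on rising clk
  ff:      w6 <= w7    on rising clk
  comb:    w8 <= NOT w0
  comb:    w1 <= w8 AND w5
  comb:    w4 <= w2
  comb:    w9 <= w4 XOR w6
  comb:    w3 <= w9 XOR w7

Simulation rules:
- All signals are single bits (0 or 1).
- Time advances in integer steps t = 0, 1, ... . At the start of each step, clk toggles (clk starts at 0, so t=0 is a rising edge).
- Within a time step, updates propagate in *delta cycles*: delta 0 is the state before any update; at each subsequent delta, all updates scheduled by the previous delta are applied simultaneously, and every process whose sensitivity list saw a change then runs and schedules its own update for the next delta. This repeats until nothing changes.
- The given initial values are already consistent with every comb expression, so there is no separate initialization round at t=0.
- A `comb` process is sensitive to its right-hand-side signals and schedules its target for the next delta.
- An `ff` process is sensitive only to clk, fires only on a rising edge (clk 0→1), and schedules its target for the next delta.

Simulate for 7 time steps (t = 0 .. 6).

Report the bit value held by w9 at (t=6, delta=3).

1

t0.Δ0 w9=0 w2=1 w4=1 w8=0 w3=1 w0=1 w7=1 clk=0 w6=1 w1=0 w5=0
t0.Δ1 w9=0 w2=1 w4=1 w8=0 w3=1 w0=1 w7=1 clk=1 w6=1 w1=0 w5=0
t0.Δ2 w9=0 w2=1 w4=1 w8=0 w3=1 w0=1 w7=0 clk=1 w6=1 w1=0 w5=0
t0.Δ3 w9=0 w2=1 w4=1 w8=0 w3=0 w0=1 w7=0 clk=1 w6=1 w1=0 w5=0
t1.Δ0 w9=0 w2=1 w4=1 w8=0 w3=0 w0=1 w7=0 clk=1 w6=1 w1=0 w5=0
t1.Δ1 w9=0 w2=1 w4=1 w8=0 w3=0 w0=1 w7=0 clk=0 w6=1 w1=0 w5=0
t2.Δ0 w9=0 w2=1 w4=1 w8=0 w3=0 w0=1 w7=0 clk=0 w6=1 w1=0 w5=0
t2.Δ1 w9=0 w2=1 w4=1 w8=0 w3=0 w0=1 w7=0 clk=1 w6=1 w1=0 w5=0
t2.Δ2 w9=0 w2=1 w4=1 w8=0 w3=0 w0=1 w7=1 clk=1 w6=0 w1=0 w5=0
t2.Δ3 w9=1 w2=1 w4=1 w8=0 w3=1 w0=1 w7=1 clk=1 w6=0 w1=0 w5=0
t2.Δ4 w9=1 w2=1 w4=1 w8=0 w3=0 w0=1 w7=1 clk=1 w6=0 w1=0 w5=0
t3.Δ0 w9=1 w2=1 w4=1 w8=0 w3=0 w0=1 w7=1 clk=1 w6=0 w1=0 w5=0
t3.Δ1 w9=1 w2=1 w4=1 w8=0 w3=0 w0=1 w7=1 clk=0 w6=0 w1=0 w5=0
t4.Δ0 w9=1 w2=1 w4=1 w8=0 w3=0 w0=1 w7=1 clk=0 w6=0 w1=0 w5=0
t4.Δ1 w9=1 w2=1 w4=1 w8=0 w3=0 w0=1 w7=1 clk=1 w6=0 w1=0 w5=0
t4.Δ2 w9=1 w2=1 w4=1 w8=0 w3=0 w0=1 w7=0 clk=1 w6=1 w1=0 w5=0
t4.Δ3 w9=0 w2=1 w4=1 w8=0 w3=1 w0=1 w7=0 clk=1 w6=1 w1=0 w5=0
t4.Δ4 w9=0 w2=1 w4=1 w8=0 w3=0 w0=1 w7=0 clk=1 w6=1 w1=0 w5=0
t5.Δ0 w9=0 w2=1 w4=1 w8=0 w3=0 w0=1 w7=0 clk=1 w6=1 w1=0 w5=0
t5.Δ1 w9=0 w2=1 w4=1 w8=0 w3=0 w0=1 w7=0 clk=0 w6=1 w1=0 w5=0
t6.Δ0 w9=0 w2=1 w4=1 w8=0 w3=0 w0=1 w7=0 clk=0 w6=1 w1=0 w5=0
t6.Δ1 w9=0 w2=1 w4=1 w8=0 w3=0 w0=1 w7=0 clk=1 w6=1 w1=0 w5=0
t6.Δ2 w9=0 w2=1 w4=1 w8=0 w3=0 w0=1 w7=1 clk=1 w6=0 w1=0 w5=0
t6.Δ3 w9=1 w2=1 w4=1 w8=0 w3=1 w0=1 w7=1 clk=1 w6=0 w1=0 w5=0
t6.Δ4 w9=1 w2=1 w4=1 w8=0 w3=0 w0=1 w7=1 clk=1 w6=0 w1=0 w5=0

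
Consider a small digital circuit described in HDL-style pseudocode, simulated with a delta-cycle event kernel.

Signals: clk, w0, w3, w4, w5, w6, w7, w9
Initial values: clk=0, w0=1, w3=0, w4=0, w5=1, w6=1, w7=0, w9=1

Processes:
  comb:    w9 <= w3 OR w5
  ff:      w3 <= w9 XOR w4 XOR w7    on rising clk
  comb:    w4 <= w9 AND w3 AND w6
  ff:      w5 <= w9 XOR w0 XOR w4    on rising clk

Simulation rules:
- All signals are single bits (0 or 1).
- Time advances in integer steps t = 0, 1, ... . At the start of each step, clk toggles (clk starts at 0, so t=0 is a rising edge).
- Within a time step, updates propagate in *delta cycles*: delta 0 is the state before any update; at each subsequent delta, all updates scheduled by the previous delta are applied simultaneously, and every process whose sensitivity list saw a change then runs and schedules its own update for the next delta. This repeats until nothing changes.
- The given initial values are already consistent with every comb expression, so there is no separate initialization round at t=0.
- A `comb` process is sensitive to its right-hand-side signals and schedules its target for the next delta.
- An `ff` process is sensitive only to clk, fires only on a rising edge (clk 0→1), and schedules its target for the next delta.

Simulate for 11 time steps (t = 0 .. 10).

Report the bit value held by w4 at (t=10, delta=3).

0

[bits: w7,w6,w5,w3,w0,w9,clk,w4]
t=0: Δ0=01101100 Δ1=01101110 Δ2=01011110 Δ3=01011111 | 3Δ
t=1: Δ0=01011111 Δ1=01011101 | 1Δ
t=2: Δ0=01011101 Δ1=01011111 Δ2=01101111 Δ3=01101110 | 3Δ
t=3: Δ0=01101110 Δ1=01101100 | 1Δ
t=4: Δ0=01101100 Δ1=01101110 Δ2=01011110 Δ3=01011111 | 3Δ
t=5: Δ0=01011111 Δ1=01011101 | 1Δ
t=6: Δ0=01011101 Δ1=01011111 Δ2=01101111 Δ3=01101110 | 3Δ
t=7: Δ0=01101110 Δ1=01101100 | 1Δ
t=8: Δ0=01101100 Δ1=01101110 Δ2=01011110 Δ3=01011111 | 3Δ
t=9: Δ0=01011111 Δ1=01011101 | 1Δ
t=10: Δ0=01011101 Δ1=01011111 Δ2=01101111 Δ3=01101110 | 3Δ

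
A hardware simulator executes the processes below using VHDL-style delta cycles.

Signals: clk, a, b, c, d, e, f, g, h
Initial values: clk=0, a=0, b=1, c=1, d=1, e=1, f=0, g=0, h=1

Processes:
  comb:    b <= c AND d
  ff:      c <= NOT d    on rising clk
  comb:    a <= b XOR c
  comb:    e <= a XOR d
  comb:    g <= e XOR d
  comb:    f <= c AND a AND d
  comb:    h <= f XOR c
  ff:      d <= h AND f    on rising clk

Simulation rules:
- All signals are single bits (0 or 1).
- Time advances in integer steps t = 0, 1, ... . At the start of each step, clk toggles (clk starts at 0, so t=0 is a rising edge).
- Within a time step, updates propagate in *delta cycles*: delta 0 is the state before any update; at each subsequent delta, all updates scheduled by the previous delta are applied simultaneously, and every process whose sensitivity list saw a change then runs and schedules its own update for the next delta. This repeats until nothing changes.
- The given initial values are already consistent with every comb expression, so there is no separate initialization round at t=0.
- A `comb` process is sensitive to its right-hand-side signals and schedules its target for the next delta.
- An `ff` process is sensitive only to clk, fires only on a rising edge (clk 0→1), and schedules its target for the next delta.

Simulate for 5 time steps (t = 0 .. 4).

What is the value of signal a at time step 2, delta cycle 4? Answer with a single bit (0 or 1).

[bits: g,b,e,d,a,h,clk,f,c]
t=0: Δ0=011101001 Δ1=011101101 Δ2=011001100 Δ3=100010100 Δ4=001000100 Δ5=100000100 Δ6=000000100 | 6Δ
t=1: Δ0=000000100 Δ1=000000000 | 1Δ
t=2: Δ0=000000000 Δ1=000000100 Δ2=000000101 Δ3=000011101 Δ4=001011101 Δ5=101011101 | 5Δ
t=3: Δ0=101011101 Δ1=101011001 | 1Δ
t=4: Δ0=101011001 Δ1=101011101 | 1Δ

1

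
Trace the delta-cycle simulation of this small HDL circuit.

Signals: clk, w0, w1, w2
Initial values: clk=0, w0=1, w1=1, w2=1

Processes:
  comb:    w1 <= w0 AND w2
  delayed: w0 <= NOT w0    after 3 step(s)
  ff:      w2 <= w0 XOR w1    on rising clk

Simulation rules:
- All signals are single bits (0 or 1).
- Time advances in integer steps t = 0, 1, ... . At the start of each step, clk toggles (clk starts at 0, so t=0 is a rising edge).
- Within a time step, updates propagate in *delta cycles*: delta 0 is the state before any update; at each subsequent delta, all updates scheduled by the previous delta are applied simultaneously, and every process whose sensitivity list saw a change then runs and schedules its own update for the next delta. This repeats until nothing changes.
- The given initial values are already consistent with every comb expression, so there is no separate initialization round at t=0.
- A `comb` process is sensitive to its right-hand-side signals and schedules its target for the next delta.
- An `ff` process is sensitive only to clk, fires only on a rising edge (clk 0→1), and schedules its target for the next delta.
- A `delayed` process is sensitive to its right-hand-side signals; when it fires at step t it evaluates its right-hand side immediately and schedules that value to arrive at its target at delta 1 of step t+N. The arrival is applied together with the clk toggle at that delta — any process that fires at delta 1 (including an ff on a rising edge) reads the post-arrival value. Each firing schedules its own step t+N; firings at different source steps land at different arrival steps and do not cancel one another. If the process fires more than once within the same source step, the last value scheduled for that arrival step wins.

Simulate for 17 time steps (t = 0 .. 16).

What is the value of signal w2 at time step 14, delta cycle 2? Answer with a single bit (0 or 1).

1

t=0 Δ0: w2=1 clk=0 w0=1 w1=1
  Δ1: clk:0→1
  Δ2: w2:1→0
  Δ3: w1:1→0
  (3Δ to stable)
t=1 Δ0: w2=0 clk=1 w0=1 w1=0
  Δ1: clk:1→0
  (1Δ to stable)
t=2 Δ0: w2=0 clk=0 w0=1 w1=0
  Δ1: clk:0→1
  Δ2: w2:0→1
  Δ3: w1:0→1
  (3Δ to stable)
t=3 Δ0: w2=1 clk=1 w0=1 w1=1
  Δ1: clk:1→0
  (1Δ to stable)
t=4 Δ0: w2=1 clk=0 w0=1 w1=1
  Δ1: clk:0→1
  Δ2: w2:1→0
  Δ3: w1:1→0
  (3Δ to stable)
t=5 Δ0: w2=0 clk=1 w0=1 w1=0
  Δ1: clk:1→0
  (1Δ to stable)
t=6 Δ0: w2=0 clk=0 w0=1 w1=0
  Δ1: clk:0→1
  Δ2: w2:0→1
  Δ3: w1:0→1
  (3Δ to stable)
t=7 Δ0: w2=1 clk=1 w0=1 w1=1
  Δ1: clk:1→0
  (1Δ to stable)
t=8 Δ0: w2=1 clk=0 w0=1 w1=1
  Δ1: clk:0→1
  Δ2: w2:1→0
  Δ3: w1:1→0
  (3Δ to stable)
t=9 Δ0: w2=0 clk=1 w0=1 w1=0
  Δ1: clk:1→0
  (1Δ to stable)
t=10 Δ0: w2=0 clk=0 w0=1 w1=0
  Δ1: clk:0→1
  Δ2: w2:0→1
  Δ3: w1:0→1
  (3Δ to stable)
t=11 Δ0: w2=1 clk=1 w0=1 w1=1
  Δ1: clk:1→0
  (1Δ to stable)
t=12 Δ0: w2=1 clk=0 w0=1 w1=1
  Δ1: clk:0→1
  Δ2: w2:1→0
  Δ3: w1:1→0
  (3Δ to stable)
t=13 Δ0: w2=0 clk=1 w0=1 w1=0
  Δ1: clk:1→0
  (1Δ to stable)
t=14 Δ0: w2=0 clk=0 w0=1 w1=0
  Δ1: clk:0→1
  Δ2: w2:0→1
  Δ3: w1:0→1
  (3Δ to stable)
t=15 Δ0: w2=1 clk=1 w0=1 w1=1
  Δ1: clk:1→0
  (1Δ to stable)
t=16 Δ0: w2=1 clk=0 w0=1 w1=1
  Δ1: clk:0→1
  Δ2: w2:1→0
  Δ3: w1:1→0
  (3Δ to stable)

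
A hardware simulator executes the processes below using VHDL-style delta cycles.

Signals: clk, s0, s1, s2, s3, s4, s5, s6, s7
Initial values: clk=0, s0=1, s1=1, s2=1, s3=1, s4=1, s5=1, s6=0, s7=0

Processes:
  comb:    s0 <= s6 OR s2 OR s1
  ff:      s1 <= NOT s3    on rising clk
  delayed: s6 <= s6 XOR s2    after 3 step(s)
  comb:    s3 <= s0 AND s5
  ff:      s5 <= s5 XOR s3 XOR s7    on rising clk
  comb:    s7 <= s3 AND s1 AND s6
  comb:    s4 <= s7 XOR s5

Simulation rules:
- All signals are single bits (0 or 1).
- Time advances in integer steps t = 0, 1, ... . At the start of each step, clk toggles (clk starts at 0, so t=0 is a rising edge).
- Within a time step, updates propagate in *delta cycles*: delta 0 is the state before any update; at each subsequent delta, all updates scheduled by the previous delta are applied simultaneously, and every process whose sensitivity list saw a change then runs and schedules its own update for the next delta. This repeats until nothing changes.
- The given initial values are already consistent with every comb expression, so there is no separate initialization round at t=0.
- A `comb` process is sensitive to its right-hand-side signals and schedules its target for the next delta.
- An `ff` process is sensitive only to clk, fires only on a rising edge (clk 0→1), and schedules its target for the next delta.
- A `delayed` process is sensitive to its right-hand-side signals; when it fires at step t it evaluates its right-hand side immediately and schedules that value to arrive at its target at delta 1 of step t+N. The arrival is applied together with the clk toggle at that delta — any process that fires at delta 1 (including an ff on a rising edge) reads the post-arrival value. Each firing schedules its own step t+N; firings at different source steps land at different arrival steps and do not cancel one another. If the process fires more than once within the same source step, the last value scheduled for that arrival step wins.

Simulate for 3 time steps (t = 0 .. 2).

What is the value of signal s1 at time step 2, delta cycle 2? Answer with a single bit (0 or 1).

t0.Δ0 s3=1 s7=0 s5=1 s6=0 s4=1 s2=1 s1=1 s0=1 clk=0
t0.Δ1 s3=1 s7=0 s5=1 s6=0 s4=1 s2=1 s1=1 s0=1 clk=1
t0.Δ2 s3=1 s7=0 s5=0 s6=0 s4=1 s2=1 s1=0 s0=1 clk=1
t0.Δ3 s3=0 s7=0 s5=0 s6=0 s4=0 s2=1 s1=0 s0=1 clk=1
t1.Δ0 s3=0 s7=0 s5=0 s6=0 s4=0 s2=1 s1=0 s0=1 clk=1
t1.Δ1 s3=0 s7=0 s5=0 s6=0 s4=0 s2=1 s1=0 s0=1 clk=0
t2.Δ0 s3=0 s7=0 s5=0 s6=0 s4=0 s2=1 s1=0 s0=1 clk=0
t2.Δ1 s3=0 s7=0 s5=0 s6=0 s4=0 s2=1 s1=0 s0=1 clk=1
t2.Δ2 s3=0 s7=0 s5=0 s6=0 s4=0 s2=1 s1=1 s0=1 clk=1

1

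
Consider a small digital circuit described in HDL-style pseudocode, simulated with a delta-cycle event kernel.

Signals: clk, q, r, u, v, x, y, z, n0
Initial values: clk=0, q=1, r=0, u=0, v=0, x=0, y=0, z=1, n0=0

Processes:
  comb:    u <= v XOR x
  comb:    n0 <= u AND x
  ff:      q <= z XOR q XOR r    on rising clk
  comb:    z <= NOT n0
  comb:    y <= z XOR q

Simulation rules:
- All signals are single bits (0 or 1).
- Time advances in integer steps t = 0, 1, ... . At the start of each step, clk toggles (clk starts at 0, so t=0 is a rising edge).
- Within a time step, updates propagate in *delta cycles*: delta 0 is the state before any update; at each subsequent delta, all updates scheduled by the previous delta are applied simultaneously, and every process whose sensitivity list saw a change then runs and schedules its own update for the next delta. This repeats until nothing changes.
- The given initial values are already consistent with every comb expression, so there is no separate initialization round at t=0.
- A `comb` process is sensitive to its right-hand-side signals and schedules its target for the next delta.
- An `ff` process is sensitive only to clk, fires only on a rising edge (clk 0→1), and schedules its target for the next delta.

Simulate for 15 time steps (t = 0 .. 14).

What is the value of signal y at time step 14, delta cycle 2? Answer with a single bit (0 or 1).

1

[bits: n0,clk,z,y,r,q,v,x,u]
t=0: Δ0=001001000 Δ1=011001000 Δ2=011000000 Δ3=011100000 | 3Δ
t=1: Δ0=011100000 Δ1=001100000 | 1Δ
t=2: Δ0=001100000 Δ1=011100000 Δ2=011101000 Δ3=011001000 | 3Δ
t=3: Δ0=011001000 Δ1=001001000 | 1Δ
t=4: Δ0=001001000 Δ1=011001000 Δ2=011000000 Δ3=011100000 | 3Δ
t=5: Δ0=011100000 Δ1=001100000 | 1Δ
t=6: Δ0=001100000 Δ1=011100000 Δ2=011101000 Δ3=011001000 | 3Δ
t=7: Δ0=011001000 Δ1=001001000 | 1Δ
t=8: Δ0=001001000 Δ1=011001000 Δ2=011000000 Δ3=011100000 | 3Δ
t=9: Δ0=011100000 Δ1=001100000 | 1Δ
t=10: Δ0=001100000 Δ1=011100000 Δ2=011101000 Δ3=011001000 | 3Δ
t=11: Δ0=011001000 Δ1=001001000 | 1Δ
t=12: Δ0=001001000 Δ1=011001000 Δ2=011000000 Δ3=011100000 | 3Δ
t=13: Δ0=011100000 Δ1=001100000 | 1Δ
t=14: Δ0=001100000 Δ1=011100000 Δ2=011101000 Δ3=011001000 | 3Δ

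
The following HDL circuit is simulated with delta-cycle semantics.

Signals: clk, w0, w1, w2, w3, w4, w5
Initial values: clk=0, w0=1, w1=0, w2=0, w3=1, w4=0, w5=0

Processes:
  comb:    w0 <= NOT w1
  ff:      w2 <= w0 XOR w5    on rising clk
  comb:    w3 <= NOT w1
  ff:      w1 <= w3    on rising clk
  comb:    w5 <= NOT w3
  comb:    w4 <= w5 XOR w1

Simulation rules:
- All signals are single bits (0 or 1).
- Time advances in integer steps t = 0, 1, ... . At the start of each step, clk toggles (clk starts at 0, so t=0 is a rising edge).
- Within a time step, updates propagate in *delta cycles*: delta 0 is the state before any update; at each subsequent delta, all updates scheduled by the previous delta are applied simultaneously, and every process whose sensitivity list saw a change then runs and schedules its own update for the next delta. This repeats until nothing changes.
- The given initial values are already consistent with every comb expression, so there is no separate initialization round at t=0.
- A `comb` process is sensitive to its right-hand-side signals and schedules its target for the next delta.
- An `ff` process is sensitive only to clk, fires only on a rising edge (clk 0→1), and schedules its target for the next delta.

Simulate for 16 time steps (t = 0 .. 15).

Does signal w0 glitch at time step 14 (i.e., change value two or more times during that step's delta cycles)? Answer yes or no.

no

[bits: w4,w2,w1,w5,w3,clk,w0]
t=0: Δ0=0000101 Δ1=0000111 Δ2=0110111 Δ3=1110010 Δ4=1111010 Δ5=0111010 | 5Δ
t=1: Δ0=0111010 Δ1=0111000 | 1Δ
t=2: Δ0=0111000 Δ1=0111010 Δ2=0101010 Δ3=1101111 Δ4=1100111 Δ5=0100111 | 5Δ
t=3: Δ0=0100111 Δ1=0100101 | 1Δ
t=4: Δ0=0100101 Δ1=0100111 Δ2=0110111 Δ3=1110010 Δ4=1111010 Δ5=0111010 | 5Δ
t=5: Δ0=0111010 Δ1=0111000 | 1Δ
t=6: Δ0=0111000 Δ1=0111010 Δ2=0101010 Δ3=1101111 Δ4=1100111 Δ5=0100111 | 5Δ
t=7: Δ0=0100111 Δ1=0100101 | 1Δ
t=8: Δ0=0100101 Δ1=0100111 Δ2=0110111 Δ3=1110010 Δ4=1111010 Δ5=0111010 | 5Δ
t=9: Δ0=0111010 Δ1=0111000 | 1Δ
t=10: Δ0=0111000 Δ1=0111010 Δ2=0101010 Δ3=1101111 Δ4=1100111 Δ5=0100111 | 5Δ
t=11: Δ0=0100111 Δ1=0100101 | 1Δ
t=12: Δ0=0100101 Δ1=0100111 Δ2=0110111 Δ3=1110010 Δ4=1111010 Δ5=0111010 | 5Δ
t=13: Δ0=0111010 Δ1=0111000 | 1Δ
t=14: Δ0=0111000 Δ1=0111010 Δ2=0101010 Δ3=1101111 Δ4=1100111 Δ5=0100111 | 5Δ
t=15: Δ0=0100111 Δ1=0100101 | 1Δ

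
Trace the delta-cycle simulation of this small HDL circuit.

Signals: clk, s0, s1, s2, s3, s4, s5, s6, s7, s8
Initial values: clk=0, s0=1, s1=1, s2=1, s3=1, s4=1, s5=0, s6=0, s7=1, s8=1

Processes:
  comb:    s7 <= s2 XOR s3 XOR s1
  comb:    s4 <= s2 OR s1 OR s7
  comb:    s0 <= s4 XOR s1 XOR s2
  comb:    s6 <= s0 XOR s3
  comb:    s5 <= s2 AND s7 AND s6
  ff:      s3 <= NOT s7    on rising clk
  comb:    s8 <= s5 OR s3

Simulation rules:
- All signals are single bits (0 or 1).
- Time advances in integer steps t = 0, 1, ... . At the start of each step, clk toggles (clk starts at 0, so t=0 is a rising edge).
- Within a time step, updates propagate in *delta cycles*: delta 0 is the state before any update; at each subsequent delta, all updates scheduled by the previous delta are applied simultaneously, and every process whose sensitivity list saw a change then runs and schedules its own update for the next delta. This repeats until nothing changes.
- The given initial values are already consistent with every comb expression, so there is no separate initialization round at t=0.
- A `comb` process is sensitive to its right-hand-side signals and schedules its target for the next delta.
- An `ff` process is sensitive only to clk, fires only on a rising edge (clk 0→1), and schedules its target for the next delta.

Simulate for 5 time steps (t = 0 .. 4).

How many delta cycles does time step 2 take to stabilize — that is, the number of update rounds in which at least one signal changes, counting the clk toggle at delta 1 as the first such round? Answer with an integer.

t=0 Δ0: s2=1 s6=0 s4=1 clk=0 s5=0 s7=1 s3=1 s0=1 s1=1 s8=1
  Δ1: clk:0→1
  Δ2: s3:1→0
  Δ3: s6:0→1, s7:1→0, s8:1→0
  (3Δ to stable)
t=1 Δ0: s2=1 s6=1 s4=1 clk=1 s5=0 s7=0 s3=0 s0=1 s1=1 s8=0
  Δ1: clk:1→0
  (1Δ to stable)
t=2 Δ0: s2=1 s6=1 s4=1 clk=0 s5=0 s7=0 s3=0 s0=1 s1=1 s8=0
  Δ1: clk:0→1
  Δ2: s3:0→1
  Δ3: s6:1→0, s7:0→1, s8:0→1
  (3Δ to stable)
t=3 Δ0: s2=1 s6=0 s4=1 clk=1 s5=0 s7=1 s3=1 s0=1 s1=1 s8=1
  Δ1: clk:1→0
  (1Δ to stable)
t=4 Δ0: s2=1 s6=0 s4=1 clk=0 s5=0 s7=1 s3=1 s0=1 s1=1 s8=1
  Δ1: clk:0→1
  Δ2: s3:1→0
  Δ3: s6:0→1, s7:1→0, s8:1→0
  (3Δ to stable)

3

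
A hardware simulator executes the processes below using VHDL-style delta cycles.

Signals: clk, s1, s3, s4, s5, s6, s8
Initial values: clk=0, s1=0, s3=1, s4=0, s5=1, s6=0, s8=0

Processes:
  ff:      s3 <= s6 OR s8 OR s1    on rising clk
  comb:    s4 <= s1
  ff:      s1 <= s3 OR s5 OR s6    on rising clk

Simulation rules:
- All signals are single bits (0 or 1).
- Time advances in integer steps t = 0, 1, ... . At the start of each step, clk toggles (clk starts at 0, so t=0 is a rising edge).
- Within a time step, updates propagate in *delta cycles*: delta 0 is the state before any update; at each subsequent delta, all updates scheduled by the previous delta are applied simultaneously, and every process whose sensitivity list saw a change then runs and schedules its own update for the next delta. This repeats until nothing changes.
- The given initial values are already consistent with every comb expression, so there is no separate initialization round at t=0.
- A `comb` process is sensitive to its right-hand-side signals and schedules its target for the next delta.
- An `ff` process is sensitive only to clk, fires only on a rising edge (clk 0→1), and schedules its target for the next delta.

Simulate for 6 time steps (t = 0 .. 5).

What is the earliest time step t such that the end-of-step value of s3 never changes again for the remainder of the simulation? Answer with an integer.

2

[bits: s1,clk,s4,s5,s8,s6,s3]
t=0: Δ0=0001001 Δ1=0101001 Δ2=1101000 Δ3=1111000 | 3Δ
t=1: Δ0=1111000 Δ1=1011000 | 1Δ
t=2: Δ0=1011000 Δ1=1111000 Δ2=1111001 | 2Δ
t=3: Δ0=1111001 Δ1=1011001 | 1Δ
t=4: Δ0=1011001 Δ1=1111001 | 1Δ
t=5: Δ0=1111001 Δ1=1011001 | 1Δ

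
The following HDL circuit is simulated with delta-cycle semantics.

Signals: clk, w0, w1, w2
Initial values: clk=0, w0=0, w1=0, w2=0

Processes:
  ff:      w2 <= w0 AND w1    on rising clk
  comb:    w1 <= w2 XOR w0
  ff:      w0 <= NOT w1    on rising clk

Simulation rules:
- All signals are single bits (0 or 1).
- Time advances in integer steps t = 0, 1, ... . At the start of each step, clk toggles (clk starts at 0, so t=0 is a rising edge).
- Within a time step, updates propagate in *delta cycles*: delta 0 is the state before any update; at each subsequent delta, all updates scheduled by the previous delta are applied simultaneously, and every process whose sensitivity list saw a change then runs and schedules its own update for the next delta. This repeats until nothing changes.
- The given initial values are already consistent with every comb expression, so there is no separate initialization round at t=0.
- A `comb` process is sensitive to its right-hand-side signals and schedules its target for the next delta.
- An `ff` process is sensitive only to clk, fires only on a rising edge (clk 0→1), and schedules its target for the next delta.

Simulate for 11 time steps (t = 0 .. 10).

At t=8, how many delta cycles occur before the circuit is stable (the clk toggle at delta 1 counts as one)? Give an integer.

2

t0.Δ0 w2=0 w1=0 w0=0 clk=0
t0.Δ1 w2=0 w1=0 w0=0 clk=1
t0.Δ2 w2=0 w1=0 w0=1 clk=1
t0.Δ3 w2=0 w1=1 w0=1 clk=1
t1.Δ0 w2=0 w1=1 w0=1 clk=1
t1.Δ1 w2=0 w1=1 w0=1 clk=0
t2.Δ0 w2=0 w1=1 w0=1 clk=0
t2.Δ1 w2=0 w1=1 w0=1 clk=1
t2.Δ2 w2=1 w1=1 w0=0 clk=1
t3.Δ0 w2=1 w1=1 w0=0 clk=1
t3.Δ1 w2=1 w1=1 w0=0 clk=0
t4.Δ0 w2=1 w1=1 w0=0 clk=0
t4.Δ1 w2=1 w1=1 w0=0 clk=1
t4.Δ2 w2=0 w1=1 w0=0 clk=1
t4.Δ3 w2=0 w1=0 w0=0 clk=1
t5.Δ0 w2=0 w1=0 w0=0 clk=1
t5.Δ1 w2=0 w1=0 w0=0 clk=0
t6.Δ0 w2=0 w1=0 w0=0 clk=0
t6.Δ1 w2=0 w1=0 w0=0 clk=1
t6.Δ2 w2=0 w1=0 w0=1 clk=1
t6.Δ3 w2=0 w1=1 w0=1 clk=1
t7.Δ0 w2=0 w1=1 w0=1 clk=1
t7.Δ1 w2=0 w1=1 w0=1 clk=0
t8.Δ0 w2=0 w1=1 w0=1 clk=0
t8.Δ1 w2=0 w1=1 w0=1 clk=1
t8.Δ2 w2=1 w1=1 w0=0 clk=1
t9.Δ0 w2=1 w1=1 w0=0 clk=1
t9.Δ1 w2=1 w1=1 w0=0 clk=0
t10.Δ0 w2=1 w1=1 w0=0 clk=0
t10.Δ1 w2=1 w1=1 w0=0 clk=1
t10.Δ2 w2=0 w1=1 w0=0 clk=1
t10.Δ3 w2=0 w1=0 w0=0 clk=1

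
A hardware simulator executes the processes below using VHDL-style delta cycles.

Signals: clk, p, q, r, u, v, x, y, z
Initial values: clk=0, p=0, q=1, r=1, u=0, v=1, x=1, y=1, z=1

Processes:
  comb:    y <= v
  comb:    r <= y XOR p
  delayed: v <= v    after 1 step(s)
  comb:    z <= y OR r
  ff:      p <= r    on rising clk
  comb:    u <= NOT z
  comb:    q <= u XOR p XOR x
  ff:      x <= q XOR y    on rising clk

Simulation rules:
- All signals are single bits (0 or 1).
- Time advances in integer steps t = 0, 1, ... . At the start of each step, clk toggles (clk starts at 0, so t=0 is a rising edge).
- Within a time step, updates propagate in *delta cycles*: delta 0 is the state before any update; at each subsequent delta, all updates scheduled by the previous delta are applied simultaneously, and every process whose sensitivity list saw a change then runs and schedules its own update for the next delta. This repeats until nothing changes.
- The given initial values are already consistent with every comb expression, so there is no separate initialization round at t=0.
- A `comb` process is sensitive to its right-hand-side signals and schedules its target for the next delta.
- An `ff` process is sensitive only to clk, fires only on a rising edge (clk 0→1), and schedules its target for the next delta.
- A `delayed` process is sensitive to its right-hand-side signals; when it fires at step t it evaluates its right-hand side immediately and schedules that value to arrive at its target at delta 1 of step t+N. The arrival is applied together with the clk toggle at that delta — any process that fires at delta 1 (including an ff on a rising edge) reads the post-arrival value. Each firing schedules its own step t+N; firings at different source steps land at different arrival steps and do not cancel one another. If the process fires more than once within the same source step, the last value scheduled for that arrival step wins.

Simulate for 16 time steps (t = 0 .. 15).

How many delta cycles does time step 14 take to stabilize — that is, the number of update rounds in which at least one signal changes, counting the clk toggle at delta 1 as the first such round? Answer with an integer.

3

[bits: p,clk,y,v,z,x,r,q,u]
t=0: Δ0=001111110 Δ1=011111110 Δ2=111110110 Δ3=111110010 | 3Δ
t=1: Δ0=111110010 Δ1=101110010 | 1Δ
t=2: Δ0=101110010 Δ1=111110010 Δ2=011110010 Δ3=011110100 | 3Δ
t=3: Δ0=011110100 Δ1=001110100 | 1Δ
t=4: Δ0=001110100 Δ1=011110100 Δ2=111111100 Δ3=111111000 | 3Δ
t=5: Δ0=111111000 Δ1=101111000 | 1Δ
t=6: Δ0=101111000 Δ1=111111000 Δ2=011111000 Δ3=011111110 | 3Δ
t=7: Δ0=011111110 Δ1=001111110 | 1Δ
t=8: Δ0=001111110 Δ1=011111110 Δ2=111110110 Δ3=111110010 | 3Δ
t=9: Δ0=111110010 Δ1=101110010 | 1Δ
t=10: Δ0=101110010 Δ1=111110010 Δ2=011110010 Δ3=011110100 | 3Δ
t=11: Δ0=011110100 Δ1=001110100 | 1Δ
t=12: Δ0=001110100 Δ1=011110100 Δ2=111111100 Δ3=111111000 | 3Δ
t=13: Δ0=111111000 Δ1=101111000 | 1Δ
t=14: Δ0=101111000 Δ1=111111000 Δ2=011111000 Δ3=011111110 | 3Δ
t=15: Δ0=011111110 Δ1=001111110 | 1Δ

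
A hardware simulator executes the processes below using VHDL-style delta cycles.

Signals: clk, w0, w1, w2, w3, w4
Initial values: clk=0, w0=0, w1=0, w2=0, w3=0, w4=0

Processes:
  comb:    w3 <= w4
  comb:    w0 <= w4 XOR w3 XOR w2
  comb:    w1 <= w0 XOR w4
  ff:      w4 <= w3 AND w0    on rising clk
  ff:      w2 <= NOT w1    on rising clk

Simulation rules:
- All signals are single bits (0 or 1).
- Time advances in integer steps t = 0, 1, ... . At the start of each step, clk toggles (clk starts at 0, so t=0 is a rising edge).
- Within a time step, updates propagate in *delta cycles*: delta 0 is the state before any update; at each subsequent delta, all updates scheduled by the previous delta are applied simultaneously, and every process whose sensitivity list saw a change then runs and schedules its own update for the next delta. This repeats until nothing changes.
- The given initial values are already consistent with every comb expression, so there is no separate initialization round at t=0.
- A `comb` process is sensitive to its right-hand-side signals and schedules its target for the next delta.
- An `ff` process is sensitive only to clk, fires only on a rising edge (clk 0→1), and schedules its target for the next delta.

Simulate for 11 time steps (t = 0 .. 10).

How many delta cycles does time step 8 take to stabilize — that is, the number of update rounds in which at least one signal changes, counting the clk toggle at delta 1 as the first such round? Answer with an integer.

4

[bits: w4,w3,w0,w2,w1,clk]
t=0: Δ0=000000 Δ1=000001 Δ2=000101 Δ3=001101 Δ4=001111 | 4Δ
t=1: Δ0=001111 Δ1=001110 | 1Δ
t=2: Δ0=001110 Δ1=001111 Δ2=001011 Δ3=000011 Δ4=000001 | 4Δ
t=3: Δ0=000001 Δ1=000000 | 1Δ
t=4: Δ0=000000 Δ1=000001 Δ2=000101 Δ3=001101 Δ4=001111 | 4Δ
t=5: Δ0=001111 Δ1=001110 | 1Δ
t=6: Δ0=001110 Δ1=001111 Δ2=001011 Δ3=000011 Δ4=000001 | 4Δ
t=7: Δ0=000001 Δ1=000000 | 1Δ
t=8: Δ0=000000 Δ1=000001 Δ2=000101 Δ3=001101 Δ4=001111 | 4Δ
t=9: Δ0=001111 Δ1=001110 | 1Δ
t=10: Δ0=001110 Δ1=001111 Δ2=001011 Δ3=000011 Δ4=000001 | 4Δ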